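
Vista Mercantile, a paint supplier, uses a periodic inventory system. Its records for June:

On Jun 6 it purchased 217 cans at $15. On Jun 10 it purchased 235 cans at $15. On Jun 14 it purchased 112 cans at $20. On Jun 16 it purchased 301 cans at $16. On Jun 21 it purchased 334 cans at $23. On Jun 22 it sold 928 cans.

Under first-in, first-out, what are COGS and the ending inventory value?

COGS = $15,285; ending inventory = $6,233

Jun 22, 928 sold [FIFO — oldest first]: 217 @ $15 + 235 @ $15 + 112 @ $20 + 301 @ $16 + 63 @ $23 = $15,285
Ending inventory: 271 @ $23 = $6,233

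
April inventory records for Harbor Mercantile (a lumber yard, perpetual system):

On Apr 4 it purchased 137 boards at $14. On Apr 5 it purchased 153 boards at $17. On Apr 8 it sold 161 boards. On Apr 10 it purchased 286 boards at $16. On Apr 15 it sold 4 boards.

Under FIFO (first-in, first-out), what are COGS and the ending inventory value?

COGS = $2,394; ending inventory = $6,701

Apr 8, 161 sold [FIFO — oldest first]: 137 @ $14 + 24 @ $17 = $2,326
Apr 15, 4 sold [FIFO — oldest first]: 4 @ $17 = $68
Total COGS = $2,326 + $68 = $2,394
Ending inventory: 125 @ $17 + 286 @ $16 = $6,701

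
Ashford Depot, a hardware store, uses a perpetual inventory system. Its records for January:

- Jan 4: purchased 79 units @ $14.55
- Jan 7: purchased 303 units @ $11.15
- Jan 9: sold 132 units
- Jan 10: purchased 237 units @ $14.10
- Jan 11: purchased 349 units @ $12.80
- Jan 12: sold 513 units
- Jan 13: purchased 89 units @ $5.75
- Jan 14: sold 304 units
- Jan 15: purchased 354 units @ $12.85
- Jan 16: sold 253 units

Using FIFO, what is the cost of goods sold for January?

Jan 9, 132 sold [FIFO — oldest first]: 79 @ $14.55 + 53 @ $11.15 = $1,740.40
Jan 12, 513 sold [FIFO — oldest first]: 250 @ $11.15 + 237 @ $14.10 + 26 @ $12.80 = $6,462.00
Jan 14, 304 sold [FIFO — oldest first]: 304 @ $12.80 = $3,891.20
Jan 16, 253 sold [FIFO — oldest first]: 19 @ $12.80 + 89 @ $5.75 + 145 @ $12.85 = $2,618.20
Total COGS = $1,740.40 + $6,462.00 + $3,891.20 + $2,618.20 = $14,711.80
Ending inventory: 209 @ $12.85 = $2,685.65
Check: goods available $17,397.45 = COGS $14,711.80 + ending $2,685.65

COGS = $14,711.80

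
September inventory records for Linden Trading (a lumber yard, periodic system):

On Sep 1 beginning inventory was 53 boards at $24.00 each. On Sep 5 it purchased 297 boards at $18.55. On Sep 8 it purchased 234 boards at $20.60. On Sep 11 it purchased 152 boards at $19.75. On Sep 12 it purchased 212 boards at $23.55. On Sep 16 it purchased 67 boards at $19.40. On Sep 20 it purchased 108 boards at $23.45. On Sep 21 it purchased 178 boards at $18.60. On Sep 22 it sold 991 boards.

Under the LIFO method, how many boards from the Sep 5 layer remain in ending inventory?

257

Sep 22, 991 sold [LIFO — newest first]: 178 @ $18.60 + 108 @ $23.45 + 67 @ $19.40 + 212 @ $23.55 + 152 @ $19.75 + 234 @ $20.60 + 40 @ $18.55 = $20,700.20
Ending inventory: 53 @ $24.00 + 257 @ $18.55 = $6,039.35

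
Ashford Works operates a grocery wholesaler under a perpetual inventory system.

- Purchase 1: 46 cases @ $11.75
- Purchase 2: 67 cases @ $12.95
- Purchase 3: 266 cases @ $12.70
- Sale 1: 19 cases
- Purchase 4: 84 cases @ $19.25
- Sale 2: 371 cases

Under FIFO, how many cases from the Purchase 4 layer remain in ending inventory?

Sale 1 (19) [FIFO — oldest first]: 19 @ $11.75 = $223.25
Sale 2 (371) [FIFO — oldest first]: 27 @ $11.75 + 67 @ $12.95 + 266 @ $12.70 + 11 @ $19.25 = $4,774.85
Total COGS = $223.25 + $4,774.85 = $4,998.10
Ending inventory: 73 @ $19.25 = $1,405.25

73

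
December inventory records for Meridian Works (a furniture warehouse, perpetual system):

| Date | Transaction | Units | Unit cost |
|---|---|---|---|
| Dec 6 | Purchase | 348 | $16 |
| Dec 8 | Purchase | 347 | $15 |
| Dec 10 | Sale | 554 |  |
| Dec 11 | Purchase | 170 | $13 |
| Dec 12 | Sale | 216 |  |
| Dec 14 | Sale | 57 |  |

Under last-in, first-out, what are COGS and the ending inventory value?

Dec 10, 554 sold [LIFO — newest first]: 347 @ $15 + 207 @ $16 = $8,517
Dec 12, 216 sold [LIFO — newest first]: 170 @ $13 + 46 @ $16 = $2,946
Dec 14, 57 sold [LIFO — newest first]: 57 @ $16 = $912
Total COGS = $8,517 + $2,946 + $912 = $12,375
Ending inventory: 38 @ $16 = $608
Check: goods available $12,983 = COGS $12,375 + ending $608

COGS = $12,375; ending inventory = $608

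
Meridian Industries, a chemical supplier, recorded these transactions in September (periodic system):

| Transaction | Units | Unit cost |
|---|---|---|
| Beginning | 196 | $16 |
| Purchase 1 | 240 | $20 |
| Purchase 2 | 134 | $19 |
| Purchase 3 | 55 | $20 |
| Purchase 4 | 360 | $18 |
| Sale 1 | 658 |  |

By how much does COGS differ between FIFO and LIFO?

FIFO COGS: 196 @ $16 + 240 @ $20 + 134 @ $19 + 55 @ $20 + 33 @ $18 = $12,176
LIFO COGS: 360 @ $18 + 55 @ $20 + 134 @ $19 + 109 @ $20 = $12,306
Difference = |$12,176 − $12,306| = $130

$130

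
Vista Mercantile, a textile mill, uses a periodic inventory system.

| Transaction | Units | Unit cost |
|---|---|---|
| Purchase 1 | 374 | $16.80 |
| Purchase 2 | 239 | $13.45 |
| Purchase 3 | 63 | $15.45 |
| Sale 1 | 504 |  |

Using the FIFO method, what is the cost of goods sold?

COGS = $8,031.70

Sale 1 (504) [FIFO — oldest first]: 374 @ $16.80 + 130 @ $13.45 = $8,031.70
Ending inventory: 109 @ $13.45 + 63 @ $15.45 = $2,439.40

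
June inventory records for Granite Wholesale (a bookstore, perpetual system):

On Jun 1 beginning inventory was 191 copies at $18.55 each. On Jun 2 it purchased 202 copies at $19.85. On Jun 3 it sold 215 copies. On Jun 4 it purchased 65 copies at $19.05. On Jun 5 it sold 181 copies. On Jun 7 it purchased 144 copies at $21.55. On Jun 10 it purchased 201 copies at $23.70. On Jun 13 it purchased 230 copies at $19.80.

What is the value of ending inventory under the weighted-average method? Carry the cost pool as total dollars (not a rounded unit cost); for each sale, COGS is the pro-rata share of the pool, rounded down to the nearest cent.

After Jun 1: 191 on hand, pool $3,543.05 (≈ $18.5500 each)
After Jun 2: 393 on hand, pool $7,552.75 (≈ $19.2182 each)
Jun 3, sell 215: 215/393 × $7,552.75 → $4,131.91
After Jun 4: 243 on hand, pool $4,659.09 (≈ $19.1732 each)
Jun 5, sell 181: 181/243 × $4,659.09 → $3,470.35
After Jun 7: 206 on hand, pool $4,291.94 (≈ $20.8347 each)
After Jun 10: 407 on hand, pool $9,055.64 (≈ $22.2497 each)
After Jun 13: 637 on hand, pool $13,609.64 (≈ $21.3652 each)
Total COGS = $4,131.91 + $3,470.35 = $7,602.26
Ending inventory (cost pool remaining) = $13,609.64

Ending inventory = $13,609.64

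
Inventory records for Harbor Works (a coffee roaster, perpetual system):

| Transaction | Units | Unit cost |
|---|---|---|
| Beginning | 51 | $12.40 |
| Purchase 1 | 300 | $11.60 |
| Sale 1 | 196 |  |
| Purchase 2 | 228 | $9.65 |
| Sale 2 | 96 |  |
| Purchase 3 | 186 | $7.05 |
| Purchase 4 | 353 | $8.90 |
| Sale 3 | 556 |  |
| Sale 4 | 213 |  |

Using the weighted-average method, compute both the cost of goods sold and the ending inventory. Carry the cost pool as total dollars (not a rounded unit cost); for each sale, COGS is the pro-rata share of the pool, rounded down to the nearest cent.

COGS = $10,250.62; ending inventory = $514.98

After Beginning: 51 on hand, pool $632.40 (≈ $12.4000 each)
After Purchase 1: 351 on hand, pool $4,112.40 (≈ $11.7162 each)
Sale 1, sell 196: 196/351 × $4,112.40 → $2,296.38
After Purchase 2: 383 on hand, pool $4,016.22 (≈ $10.4862 each)
Sale 2, sell 96: 96/383 × $4,016.22 → $1,006.67
After Purchase 3: 473 on hand, pool $4,320.85 (≈ $9.1350 each)
After Purchase 4: 826 on hand, pool $7,462.55 (≈ $9.0346 each)
Sale 3, sell 556: 556/826 × $7,462.55 → $5,023.21
Sale 4, sell 213: 213/270 × $2,439.34 → $1,924.36
Total COGS = $2,296.38 + $1,006.67 + $5,023.21 + $1,924.36 = $10,250.62
Ending inventory (cost pool remaining) = $514.98
Check: goods available $10,765.60 = COGS $10,250.62 + ending $514.98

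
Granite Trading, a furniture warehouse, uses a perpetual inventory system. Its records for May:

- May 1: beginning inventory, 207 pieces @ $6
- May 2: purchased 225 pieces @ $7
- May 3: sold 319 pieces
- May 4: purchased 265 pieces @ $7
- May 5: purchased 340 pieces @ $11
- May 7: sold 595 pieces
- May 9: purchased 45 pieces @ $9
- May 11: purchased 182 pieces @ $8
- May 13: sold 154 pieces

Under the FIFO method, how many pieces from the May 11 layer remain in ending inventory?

182

May 3, 319 sold [FIFO — oldest first]: 207 @ $6 + 112 @ $7 = $2,026
May 7, 595 sold [FIFO — oldest first]: 113 @ $7 + 265 @ $7 + 217 @ $11 = $5,033
May 13, 154 sold [FIFO — oldest first]: 123 @ $11 + 31 @ $9 = $1,632
Total COGS = $2,026 + $5,033 + $1,632 = $8,691
Ending inventory: 14 @ $9 + 182 @ $8 = $1,582
Check: goods available $10,273 = COGS $8,691 + ending $1,582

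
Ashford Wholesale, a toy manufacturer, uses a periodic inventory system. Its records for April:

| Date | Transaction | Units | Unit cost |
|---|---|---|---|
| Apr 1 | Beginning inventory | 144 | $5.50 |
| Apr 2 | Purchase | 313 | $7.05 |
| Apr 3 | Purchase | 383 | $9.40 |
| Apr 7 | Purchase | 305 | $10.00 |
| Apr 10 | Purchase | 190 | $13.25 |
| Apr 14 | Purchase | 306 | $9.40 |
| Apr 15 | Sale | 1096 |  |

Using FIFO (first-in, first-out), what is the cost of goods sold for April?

Apr 15, 1096 sold [FIFO — oldest first]: 144 @ $5.50 + 313 @ $7.05 + 383 @ $9.40 + 256 @ $10.00 = $9,158.85
Ending inventory: 49 @ $10.00 + 190 @ $13.25 + 306 @ $9.40 = $5,883.90

COGS = $9,158.85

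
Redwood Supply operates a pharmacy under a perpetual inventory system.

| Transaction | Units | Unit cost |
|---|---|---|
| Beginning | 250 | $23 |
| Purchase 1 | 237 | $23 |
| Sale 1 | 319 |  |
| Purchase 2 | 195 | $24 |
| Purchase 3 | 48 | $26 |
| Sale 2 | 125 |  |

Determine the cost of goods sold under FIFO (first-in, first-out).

Sale 1 (319) [FIFO — oldest first]: 250 @ $23 + 69 @ $23 = $7,337
Sale 2 (125) [FIFO — oldest first]: 125 @ $23 = $2,875
Total COGS = $7,337 + $2,875 = $10,212
Ending inventory: 43 @ $23 + 195 @ $24 + 48 @ $26 = $6,917
Check: goods available $17,129 = COGS $10,212 + ending $6,917

COGS = $10,212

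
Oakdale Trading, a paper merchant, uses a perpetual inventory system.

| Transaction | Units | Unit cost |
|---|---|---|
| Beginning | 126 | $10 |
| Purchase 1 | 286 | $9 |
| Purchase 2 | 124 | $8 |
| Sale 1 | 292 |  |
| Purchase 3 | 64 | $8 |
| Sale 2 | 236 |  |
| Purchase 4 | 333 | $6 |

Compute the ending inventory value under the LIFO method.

Ending inventory = $2,718

Sale 1 (292) [LIFO — newest first]: 124 @ $8 + 168 @ $9 = $2,504
Sale 2 (236) [LIFO — newest first]: 64 @ $8 + 118 @ $9 + 54 @ $10 = $2,114
Total COGS = $2,504 + $2,114 = $4,618
Ending inventory: 72 @ $10 + 333 @ $6 = $2,718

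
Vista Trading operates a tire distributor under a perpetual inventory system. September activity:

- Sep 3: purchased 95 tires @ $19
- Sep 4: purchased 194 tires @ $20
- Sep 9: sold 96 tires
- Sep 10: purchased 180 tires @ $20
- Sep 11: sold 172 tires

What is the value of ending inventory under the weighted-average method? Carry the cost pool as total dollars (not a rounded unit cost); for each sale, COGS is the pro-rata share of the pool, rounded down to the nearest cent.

After Sep 3: 95 on hand, pool $1,805.00 (≈ $19.0000 each)
After Sep 4: 289 on hand, pool $5,685.00 (≈ $19.6713 each)
Sep 9, sell 96: 96/289 × $5,685.00 → $1,888.44
After Sep 10: 373 on hand, pool $7,396.56 (≈ $19.8299 each)
Sep 11, sell 172: 172/373 × $7,396.56 → $3,410.74
Total COGS = $1,888.44 + $3,410.74 = $5,299.18
Ending inventory (cost pool remaining) = $3,985.82

Ending inventory = $3,985.82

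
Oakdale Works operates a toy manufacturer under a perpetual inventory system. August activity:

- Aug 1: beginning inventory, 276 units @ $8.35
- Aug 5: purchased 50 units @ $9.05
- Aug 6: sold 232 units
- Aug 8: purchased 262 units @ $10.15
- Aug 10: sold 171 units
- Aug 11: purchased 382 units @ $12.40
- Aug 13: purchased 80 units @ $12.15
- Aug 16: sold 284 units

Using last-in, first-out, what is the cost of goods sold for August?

COGS = $7,209.45

Aug 6, 232 sold [LIFO — newest first]: 50 @ $9.05 + 182 @ $8.35 = $1,972.20
Aug 10, 171 sold [LIFO — newest first]: 171 @ $10.15 = $1,735.65
Aug 16, 284 sold [LIFO — newest first]: 80 @ $12.15 + 204 @ $12.40 = $3,501.60
Total COGS = $1,972.20 + $1,735.65 + $3,501.60 = $7,209.45
Ending inventory: 94 @ $8.35 + 91 @ $10.15 + 178 @ $12.40 = $3,915.75
Check: goods available $11,125.20 = COGS $7,209.45 + ending $3,915.75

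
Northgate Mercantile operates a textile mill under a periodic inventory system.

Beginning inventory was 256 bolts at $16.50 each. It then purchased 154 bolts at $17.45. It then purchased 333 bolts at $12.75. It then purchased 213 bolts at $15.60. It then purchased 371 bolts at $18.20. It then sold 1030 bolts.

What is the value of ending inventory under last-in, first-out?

Sale 1 (1030) [LIFO — newest first]: 371 @ $18.20 + 213 @ $15.60 + 333 @ $12.75 + 113 @ $17.45 = $16,292.60
Ending inventory: 256 @ $16.50 + 41 @ $17.45 = $4,939.45

Ending inventory = $4,939.45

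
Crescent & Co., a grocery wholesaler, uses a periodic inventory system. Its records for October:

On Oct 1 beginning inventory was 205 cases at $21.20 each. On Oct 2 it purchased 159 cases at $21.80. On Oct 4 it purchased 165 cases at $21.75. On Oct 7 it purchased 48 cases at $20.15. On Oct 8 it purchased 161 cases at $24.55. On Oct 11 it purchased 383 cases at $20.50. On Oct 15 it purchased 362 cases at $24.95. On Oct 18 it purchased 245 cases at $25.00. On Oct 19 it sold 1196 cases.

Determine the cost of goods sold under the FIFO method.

COGS = $26,043.45

Oct 19, 1196 sold [FIFO — oldest first]: 205 @ $21.20 + 159 @ $21.80 + 165 @ $21.75 + 48 @ $20.15 + 161 @ $24.55 + 383 @ $20.50 + 75 @ $24.95 = $26,043.45
Ending inventory: 287 @ $24.95 + 245 @ $25.00 = $13,285.65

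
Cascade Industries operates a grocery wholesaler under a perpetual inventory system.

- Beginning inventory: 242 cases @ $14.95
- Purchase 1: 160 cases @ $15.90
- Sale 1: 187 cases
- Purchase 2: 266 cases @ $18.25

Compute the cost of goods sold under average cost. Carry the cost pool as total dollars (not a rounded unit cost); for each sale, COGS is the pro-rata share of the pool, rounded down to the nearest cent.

COGS = $2,866.35

After Beginning: 242 on hand, pool $3,617.90 (≈ $14.9500 each)
After Purchase 1: 402 on hand, pool $6,161.90 (≈ $15.3281 each)
Sale 1, sell 187: 187/402 × $6,161.90 → $2,866.35
After Purchase 2: 481 on hand, pool $8,150.05 (≈ $16.9440 each)
Ending inventory (cost pool remaining) = $8,150.05
Check: goods available $11,016.40 = COGS $2,866.35 + ending $8,150.05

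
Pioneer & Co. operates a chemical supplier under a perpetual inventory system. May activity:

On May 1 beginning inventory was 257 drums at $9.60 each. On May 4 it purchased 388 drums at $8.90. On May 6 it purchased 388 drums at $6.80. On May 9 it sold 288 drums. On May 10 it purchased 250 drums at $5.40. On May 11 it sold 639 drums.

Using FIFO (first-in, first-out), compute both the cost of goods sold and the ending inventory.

May 9, 288 sold [FIFO — oldest first]: 257 @ $9.60 + 31 @ $8.90 = $2,743.10
May 11, 639 sold [FIFO — oldest first]: 357 @ $8.90 + 282 @ $6.80 = $5,094.90
Total COGS = $2,743.10 + $5,094.90 = $7,838.00
Ending inventory: 106 @ $6.80 + 250 @ $5.40 = $2,070.80
Check: goods available $9,908.80 = COGS $7,838.00 + ending $2,070.80

COGS = $7,838.00; ending inventory = $2,070.80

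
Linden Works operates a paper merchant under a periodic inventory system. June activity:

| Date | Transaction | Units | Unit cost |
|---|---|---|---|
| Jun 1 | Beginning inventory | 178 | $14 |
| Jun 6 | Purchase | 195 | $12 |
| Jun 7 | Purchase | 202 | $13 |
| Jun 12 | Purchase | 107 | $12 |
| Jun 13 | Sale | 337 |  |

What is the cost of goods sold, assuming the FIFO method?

COGS = $4,400

Jun 13, 337 sold [FIFO — oldest first]: 178 @ $14 + 159 @ $12 = $4,400
Ending inventory: 36 @ $12 + 202 @ $13 + 107 @ $12 = $4,342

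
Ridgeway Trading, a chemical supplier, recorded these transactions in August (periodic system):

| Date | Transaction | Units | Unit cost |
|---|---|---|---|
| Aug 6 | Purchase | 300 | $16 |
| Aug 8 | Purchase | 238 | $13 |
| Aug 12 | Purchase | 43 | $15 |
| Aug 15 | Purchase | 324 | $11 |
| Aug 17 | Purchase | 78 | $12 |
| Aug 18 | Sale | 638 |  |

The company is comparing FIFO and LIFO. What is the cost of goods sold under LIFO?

COGS = $7,654

FIFO COGS: 300 @ $16 + 238 @ $13 + 43 @ $15 + 57 @ $11 = $9,166
LIFO COGS: 78 @ $12 + 324 @ $11 + 43 @ $15 + 193 @ $13 = $7,654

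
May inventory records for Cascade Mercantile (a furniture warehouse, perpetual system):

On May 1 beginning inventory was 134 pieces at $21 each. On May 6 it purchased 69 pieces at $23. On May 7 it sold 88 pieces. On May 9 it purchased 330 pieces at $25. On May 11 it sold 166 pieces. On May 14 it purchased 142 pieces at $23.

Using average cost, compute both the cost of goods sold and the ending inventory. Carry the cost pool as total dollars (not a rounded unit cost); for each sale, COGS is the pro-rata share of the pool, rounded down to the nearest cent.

COGS = $5,915.38; ending inventory = $10,001.62

After May 1: 134 on hand, pool $2,814.00 (≈ $21.0000 each)
After May 6: 203 on hand, pool $4,401.00 (≈ $21.6798 each)
May 7, sell 88: 88/203 × $4,401.00 → $1,907.82
After May 9: 445 on hand, pool $10,743.18 (≈ $24.1420 each)
May 11, sell 166: 166/445 × $10,743.18 → $4,007.56
After May 14: 421 on hand, pool $10,001.62 (≈ $23.7568 each)
Total COGS = $1,907.82 + $4,007.56 = $5,915.38
Ending inventory (cost pool remaining) = $10,001.62
Check: goods available $15,917.00 = COGS $5,915.38 + ending $10,001.62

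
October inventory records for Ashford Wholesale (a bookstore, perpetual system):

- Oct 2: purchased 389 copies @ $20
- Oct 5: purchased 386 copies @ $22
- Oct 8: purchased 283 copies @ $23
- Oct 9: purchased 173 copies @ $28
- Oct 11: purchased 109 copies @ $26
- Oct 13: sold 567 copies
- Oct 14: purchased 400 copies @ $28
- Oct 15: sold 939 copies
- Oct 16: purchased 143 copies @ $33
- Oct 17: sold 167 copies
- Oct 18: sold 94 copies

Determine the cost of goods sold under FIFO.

Oct 13, 567 sold [FIFO — oldest first]: 389 @ $20 + 178 @ $22 = $11,696
Oct 15, 939 sold [FIFO — oldest first]: 208 @ $22 + 283 @ $23 + 173 @ $28 + 109 @ $26 + 166 @ $28 = $23,411
Oct 17, 167 sold [FIFO — oldest first]: 167 @ $28 = $4,676
Oct 18, 94 sold [FIFO — oldest first]: 67 @ $28 + 27 @ $33 = $2,767
Total COGS = $11,696 + $23,411 + $4,676 + $2,767 = $42,550
Ending inventory: 116 @ $33 = $3,828

COGS = $42,550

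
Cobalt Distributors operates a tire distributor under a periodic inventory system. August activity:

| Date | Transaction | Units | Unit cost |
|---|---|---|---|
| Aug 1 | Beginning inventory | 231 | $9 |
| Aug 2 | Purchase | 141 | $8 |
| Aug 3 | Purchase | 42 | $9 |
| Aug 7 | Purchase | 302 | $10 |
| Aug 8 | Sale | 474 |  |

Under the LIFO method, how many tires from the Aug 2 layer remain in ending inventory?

11

Aug 8, 474 sold [LIFO — newest first]: 302 @ $10 + 42 @ $9 + 130 @ $8 = $4,438
Ending inventory: 231 @ $9 + 11 @ $8 = $2,167
Check: goods available $6,605 = COGS $4,438 + ending $2,167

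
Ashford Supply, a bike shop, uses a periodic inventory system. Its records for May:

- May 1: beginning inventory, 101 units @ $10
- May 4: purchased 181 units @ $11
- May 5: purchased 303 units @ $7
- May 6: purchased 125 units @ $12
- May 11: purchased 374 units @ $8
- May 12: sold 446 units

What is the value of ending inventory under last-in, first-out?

May 12, 446 sold [LIFO — newest first]: 374 @ $8 + 72 @ $12 = $3,856
Ending inventory: 101 @ $10 + 181 @ $11 + 303 @ $7 + 53 @ $12 = $5,758

Ending inventory = $5,758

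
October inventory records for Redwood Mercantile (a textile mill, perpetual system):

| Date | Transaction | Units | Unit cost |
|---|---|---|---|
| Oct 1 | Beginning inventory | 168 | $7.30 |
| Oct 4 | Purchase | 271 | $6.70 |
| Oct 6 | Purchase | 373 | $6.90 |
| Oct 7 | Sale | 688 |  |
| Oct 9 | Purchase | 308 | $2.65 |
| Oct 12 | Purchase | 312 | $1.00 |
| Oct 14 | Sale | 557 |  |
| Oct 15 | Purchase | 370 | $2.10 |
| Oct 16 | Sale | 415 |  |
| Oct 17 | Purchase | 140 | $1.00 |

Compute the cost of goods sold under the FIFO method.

Oct 7, 688 sold [FIFO — oldest first]: 168 @ $7.30 + 271 @ $6.70 + 249 @ $6.90 = $4,760.20
Oct 14, 557 sold [FIFO — oldest first]: 124 @ $6.90 + 308 @ $2.65 + 125 @ $1.00 = $1,796.80
Oct 16, 415 sold [FIFO — oldest first]: 187 @ $1.00 + 228 @ $2.10 = $665.80
Total COGS = $4,760.20 + $1,796.80 + $665.80 = $7,222.80
Ending inventory: 142 @ $2.10 + 140 @ $1.00 = $438.20
Check: goods available $7,661.00 = COGS $7,222.80 + ending $438.20

COGS = $7,222.80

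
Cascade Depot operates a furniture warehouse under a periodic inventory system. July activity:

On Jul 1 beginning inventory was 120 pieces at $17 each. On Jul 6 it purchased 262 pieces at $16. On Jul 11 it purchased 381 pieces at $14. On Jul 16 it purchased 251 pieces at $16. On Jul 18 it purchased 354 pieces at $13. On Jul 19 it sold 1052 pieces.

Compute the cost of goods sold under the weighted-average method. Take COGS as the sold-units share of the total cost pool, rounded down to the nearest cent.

Jul 19, sell 1052: 1052/1368 × $20,184.00 → $15,521.61
Ending inventory (cost pool remaining) = $4,662.39

COGS = $15,521.61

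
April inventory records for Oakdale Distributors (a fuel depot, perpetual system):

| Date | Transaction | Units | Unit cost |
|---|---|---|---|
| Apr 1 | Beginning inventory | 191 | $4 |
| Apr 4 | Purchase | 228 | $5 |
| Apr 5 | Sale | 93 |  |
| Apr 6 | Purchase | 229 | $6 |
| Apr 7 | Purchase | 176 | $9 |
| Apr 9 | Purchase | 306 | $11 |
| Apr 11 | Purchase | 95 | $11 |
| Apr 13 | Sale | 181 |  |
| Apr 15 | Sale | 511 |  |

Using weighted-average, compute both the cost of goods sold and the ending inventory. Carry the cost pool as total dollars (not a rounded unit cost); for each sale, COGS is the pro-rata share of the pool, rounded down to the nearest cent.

After Apr 1: 191 on hand, pool $764.00 (≈ $4.0000 each)
After Apr 4: 419 on hand, pool $1,904.00 (≈ $4.5442 each)
Apr 5, sell 93: 93/419 × $1,904.00 → $422.60
After Apr 6: 555 on hand, pool $2,855.40 (≈ $5.1449 each)
After Apr 7: 731 on hand, pool $4,439.40 (≈ $6.0731 each)
After Apr 9: 1037 on hand, pool $7,805.40 (≈ $7.5269 each)
After Apr 11: 1132 on hand, pool $8,850.40 (≈ $7.8184 each)
Apr 13, sell 181: 181/1132 × $8,850.40 → $1,415.12
Apr 15, sell 511: 511/951 × $7,435.28 → $3,995.19
Total COGS = $422.60 + $1,415.12 + $3,995.19 = $5,832.91
Ending inventory (cost pool remaining) = $3,440.09

COGS = $5,832.91; ending inventory = $3,440.09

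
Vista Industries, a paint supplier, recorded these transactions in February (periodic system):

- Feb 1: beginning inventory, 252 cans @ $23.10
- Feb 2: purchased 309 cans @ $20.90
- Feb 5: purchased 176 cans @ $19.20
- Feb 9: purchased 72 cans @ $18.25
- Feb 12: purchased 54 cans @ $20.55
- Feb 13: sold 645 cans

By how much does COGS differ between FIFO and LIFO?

$845.70

FIFO COGS: 252 @ $23.10 + 309 @ $20.90 + 84 @ $19.20 = $13,892.10
LIFO COGS: 54 @ $20.55 + 72 @ $18.25 + 176 @ $19.20 + 309 @ $20.90 + 34 @ $23.10 = $13,046.40
Difference = |$13,892.10 − $13,046.40| = $845.70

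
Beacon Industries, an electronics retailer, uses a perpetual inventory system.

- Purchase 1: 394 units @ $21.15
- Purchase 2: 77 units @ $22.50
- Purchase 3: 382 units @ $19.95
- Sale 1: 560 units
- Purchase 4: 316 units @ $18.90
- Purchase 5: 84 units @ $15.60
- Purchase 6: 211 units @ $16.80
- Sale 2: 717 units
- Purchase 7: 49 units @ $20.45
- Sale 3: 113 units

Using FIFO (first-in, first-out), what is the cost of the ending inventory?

Sale 1 (560) [FIFO — oldest first]: 394 @ $21.15 + 77 @ $22.50 + 89 @ $19.95 = $11,841.15
Sale 2 (717) [FIFO — oldest first]: 293 @ $19.95 + 316 @ $18.90 + 84 @ $15.60 + 24 @ $16.80 = $13,531.35
Sale 3 (113) [FIFO — oldest first]: 113 @ $16.80 = $1,898.40
Total COGS = $11,841.15 + $13,531.35 + $1,898.40 = $27,270.90
Ending inventory: 74 @ $16.80 + 49 @ $20.45 = $2,245.25
Check: goods available $29,516.15 = COGS $27,270.90 + ending $2,245.25

Ending inventory = $2,245.25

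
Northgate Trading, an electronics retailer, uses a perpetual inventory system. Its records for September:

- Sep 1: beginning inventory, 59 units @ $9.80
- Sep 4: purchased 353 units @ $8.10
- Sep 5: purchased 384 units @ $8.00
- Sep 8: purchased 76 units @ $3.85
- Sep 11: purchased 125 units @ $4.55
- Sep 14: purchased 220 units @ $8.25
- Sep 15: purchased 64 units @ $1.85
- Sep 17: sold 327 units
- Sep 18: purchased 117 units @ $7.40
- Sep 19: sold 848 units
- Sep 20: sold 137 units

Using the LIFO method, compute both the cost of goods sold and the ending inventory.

Sep 17, 327 sold [LIFO — newest first]: 64 @ $1.85 + 220 @ $8.25 + 43 @ $4.55 = $2,129.05
Sep 19, 848 sold [LIFO — newest first]: 117 @ $7.40 + 82 @ $4.55 + 76 @ $3.85 + 384 @ $8.00 + 189 @ $8.10 = $6,134.40
Sep 20, 137 sold [LIFO — newest first]: 137 @ $8.10 = $1,109.70
Total COGS = $2,129.05 + $6,134.40 + $1,109.70 = $9,373.15
Ending inventory: 59 @ $9.80 + 27 @ $8.10 = $796.90

COGS = $9,373.15; ending inventory = $796.90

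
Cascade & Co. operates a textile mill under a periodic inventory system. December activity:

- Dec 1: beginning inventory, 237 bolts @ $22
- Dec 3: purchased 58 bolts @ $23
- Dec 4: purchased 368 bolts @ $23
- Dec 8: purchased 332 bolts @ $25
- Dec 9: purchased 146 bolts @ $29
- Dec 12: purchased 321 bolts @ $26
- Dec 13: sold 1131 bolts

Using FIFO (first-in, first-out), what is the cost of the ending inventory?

Dec 13, 1131 sold [FIFO — oldest first]: 237 @ $22 + 58 @ $23 + 368 @ $23 + 332 @ $25 + 136 @ $29 = $27,256
Ending inventory: 10 @ $29 + 321 @ $26 = $8,636
Check: goods available $35,892 = COGS $27,256 + ending $8,636

Ending inventory = $8,636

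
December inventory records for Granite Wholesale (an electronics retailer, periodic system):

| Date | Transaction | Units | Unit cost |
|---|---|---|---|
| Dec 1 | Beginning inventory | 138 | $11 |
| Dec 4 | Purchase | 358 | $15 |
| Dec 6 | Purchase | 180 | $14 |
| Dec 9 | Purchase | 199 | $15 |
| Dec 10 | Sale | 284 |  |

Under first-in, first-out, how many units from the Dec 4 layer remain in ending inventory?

Dec 10, 284 sold [FIFO — oldest first]: 138 @ $11 + 146 @ $15 = $3,708
Ending inventory: 212 @ $15 + 180 @ $14 + 199 @ $15 = $8,685

212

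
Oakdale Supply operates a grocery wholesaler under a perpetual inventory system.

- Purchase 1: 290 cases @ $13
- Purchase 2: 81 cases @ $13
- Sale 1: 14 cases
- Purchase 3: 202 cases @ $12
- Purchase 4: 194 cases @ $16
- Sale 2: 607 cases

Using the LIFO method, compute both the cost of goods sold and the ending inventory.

Sale 1 (14) [LIFO — newest first]: 14 @ $13 = $182
Sale 2 (607) [LIFO — newest first]: 194 @ $16 + 202 @ $12 + 67 @ $13 + 144 @ $13 = $8,271
Total COGS = $182 + $8,271 = $8,453
Ending inventory: 146 @ $13 = $1,898

COGS = $8,453; ending inventory = $1,898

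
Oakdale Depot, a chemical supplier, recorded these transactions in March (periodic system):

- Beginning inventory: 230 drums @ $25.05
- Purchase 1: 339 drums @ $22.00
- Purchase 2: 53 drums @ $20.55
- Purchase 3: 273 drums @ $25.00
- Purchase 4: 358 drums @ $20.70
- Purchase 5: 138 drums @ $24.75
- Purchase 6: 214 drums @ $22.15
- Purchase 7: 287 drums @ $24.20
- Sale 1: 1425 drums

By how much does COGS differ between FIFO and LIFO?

$43.10

FIFO COGS: 230 @ $25.05 + 339 @ $22.00 + 53 @ $20.55 + 273 @ $25.00 + 358 @ $20.70 + 138 @ $24.75 + 34 @ $22.15 = $32,712.85
LIFO COGS: 287 @ $24.20 + 214 @ $22.15 + 138 @ $24.75 + 358 @ $20.70 + 273 @ $25.00 + 53 @ $20.55 + 102 @ $22.00 = $32,669.75
Difference = |$32,712.85 − $32,669.75| = $43.10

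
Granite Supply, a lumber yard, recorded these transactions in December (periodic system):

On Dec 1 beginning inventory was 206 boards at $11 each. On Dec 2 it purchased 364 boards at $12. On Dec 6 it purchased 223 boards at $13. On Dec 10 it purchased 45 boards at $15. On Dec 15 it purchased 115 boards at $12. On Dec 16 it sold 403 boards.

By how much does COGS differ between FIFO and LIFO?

FIFO COGS: 206 @ $11 + 197 @ $12 = $4,630
LIFO COGS: 115 @ $12 + 45 @ $15 + 223 @ $13 + 20 @ $12 = $5,194
Difference = |$4,630 − $5,194| = $564

$564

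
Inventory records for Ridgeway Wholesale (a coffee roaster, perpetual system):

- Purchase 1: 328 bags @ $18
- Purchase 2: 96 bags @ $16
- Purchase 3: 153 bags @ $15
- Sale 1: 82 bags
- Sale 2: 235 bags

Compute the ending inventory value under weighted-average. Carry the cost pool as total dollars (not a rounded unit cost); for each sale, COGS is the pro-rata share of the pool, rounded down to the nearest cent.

After Purchase 1: 328 on hand, pool $5,904.00 (≈ $18.0000 each)
After Purchase 2: 424 on hand, pool $7,440.00 (≈ $17.5472 each)
After Purchase 3: 577 on hand, pool $9,735.00 (≈ $16.8718 each)
Sale 1, sell 82: 82/577 × $9,735.00 → $1,383.48
Sale 2, sell 235: 235/495 × $8,351.52 → $3,964.86
Total COGS = $1,383.48 + $3,964.86 = $5,348.34
Ending inventory (cost pool remaining) = $4,386.66

Ending inventory = $4,386.66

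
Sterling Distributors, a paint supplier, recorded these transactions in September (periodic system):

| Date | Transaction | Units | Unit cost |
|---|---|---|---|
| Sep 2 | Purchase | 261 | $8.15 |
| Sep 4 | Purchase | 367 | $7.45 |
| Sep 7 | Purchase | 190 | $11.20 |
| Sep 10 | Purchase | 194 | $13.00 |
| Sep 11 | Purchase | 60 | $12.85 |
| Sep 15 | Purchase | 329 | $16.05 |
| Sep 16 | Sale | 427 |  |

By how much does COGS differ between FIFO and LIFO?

$3,181.60

FIFO COGS: 261 @ $8.15 + 166 @ $7.45 = $3,363.85
LIFO COGS: 329 @ $16.05 + 60 @ $12.85 + 38 @ $13.00 = $6,545.45
Difference = |$3,363.85 − $6,545.45| = $3,181.60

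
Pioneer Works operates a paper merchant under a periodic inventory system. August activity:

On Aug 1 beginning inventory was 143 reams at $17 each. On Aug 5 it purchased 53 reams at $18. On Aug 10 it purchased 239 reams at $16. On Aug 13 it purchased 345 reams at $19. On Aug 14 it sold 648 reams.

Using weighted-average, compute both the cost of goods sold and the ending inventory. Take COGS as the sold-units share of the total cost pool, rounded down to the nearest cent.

Aug 14, sell 648: 648/780 × $13,764.00 → $11,434.70
Ending inventory (cost pool remaining) = $2,329.30

COGS = $11,434.70; ending inventory = $2,329.30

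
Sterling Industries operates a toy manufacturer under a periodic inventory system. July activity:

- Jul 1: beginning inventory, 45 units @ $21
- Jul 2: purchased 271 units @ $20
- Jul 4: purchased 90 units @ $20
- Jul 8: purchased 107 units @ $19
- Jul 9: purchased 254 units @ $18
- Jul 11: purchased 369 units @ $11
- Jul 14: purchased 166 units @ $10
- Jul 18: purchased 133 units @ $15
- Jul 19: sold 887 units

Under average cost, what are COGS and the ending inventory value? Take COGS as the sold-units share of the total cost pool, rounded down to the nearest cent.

COGS = $13,897.77; ending inventory = $8,586.23

Jul 19, sell 887: 887/1435 × $22,484.00 → $13,897.77
Ending inventory (cost pool remaining) = $8,586.23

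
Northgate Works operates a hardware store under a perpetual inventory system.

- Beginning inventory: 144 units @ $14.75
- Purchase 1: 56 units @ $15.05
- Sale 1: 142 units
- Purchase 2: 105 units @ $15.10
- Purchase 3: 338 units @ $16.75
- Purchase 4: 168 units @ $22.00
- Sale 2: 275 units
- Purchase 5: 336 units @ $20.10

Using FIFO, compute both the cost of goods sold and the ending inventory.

Sale 1 (142) [FIFO — oldest first]: 142 @ $14.75 = $2,094.50
Sale 2 (275) [FIFO — oldest first]: 2 @ $14.75 + 56 @ $15.05 + 105 @ $15.10 + 112 @ $16.75 = $4,333.80
Total COGS = $2,094.50 + $4,333.80 = $6,428.30
Ending inventory: 226 @ $16.75 + 168 @ $22.00 + 336 @ $20.10 = $14,235.10
Check: goods available $20,663.40 = COGS $6,428.30 + ending $14,235.10

COGS = $6,428.30; ending inventory = $14,235.10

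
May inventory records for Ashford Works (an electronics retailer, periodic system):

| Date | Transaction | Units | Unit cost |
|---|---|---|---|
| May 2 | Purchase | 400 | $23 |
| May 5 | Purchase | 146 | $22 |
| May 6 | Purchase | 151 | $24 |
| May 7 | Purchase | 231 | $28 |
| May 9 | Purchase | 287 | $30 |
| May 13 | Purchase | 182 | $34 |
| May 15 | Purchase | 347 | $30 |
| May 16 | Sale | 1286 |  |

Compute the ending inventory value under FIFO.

May 16, 1286 sold [FIFO — oldest first]: 400 @ $23 + 146 @ $22 + 151 @ $24 + 231 @ $28 + 287 @ $30 + 71 @ $34 = $33,528
Ending inventory: 111 @ $34 + 347 @ $30 = $14,184

Ending inventory = $14,184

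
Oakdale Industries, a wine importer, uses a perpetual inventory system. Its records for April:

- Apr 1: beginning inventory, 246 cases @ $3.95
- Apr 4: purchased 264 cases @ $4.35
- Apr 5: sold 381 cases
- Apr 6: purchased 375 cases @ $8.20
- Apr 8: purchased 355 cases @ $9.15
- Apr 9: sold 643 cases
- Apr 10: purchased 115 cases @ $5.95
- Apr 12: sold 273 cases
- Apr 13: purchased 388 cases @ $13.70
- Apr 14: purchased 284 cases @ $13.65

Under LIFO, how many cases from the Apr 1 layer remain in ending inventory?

58

Apr 5, 381 sold [LIFO — newest first]: 264 @ $4.35 + 117 @ $3.95 = $1,610.55
Apr 9, 643 sold [LIFO — newest first]: 355 @ $9.15 + 288 @ $8.20 = $5,609.85
Apr 12, 273 sold [LIFO — newest first]: 115 @ $5.95 + 87 @ $8.20 + 71 @ $3.95 = $1,678.10
Total COGS = $1,610.55 + $5,609.85 + $1,678.10 = $8,898.50
Ending inventory: 58 @ $3.95 + 388 @ $13.70 + 284 @ $13.65 = $9,421.30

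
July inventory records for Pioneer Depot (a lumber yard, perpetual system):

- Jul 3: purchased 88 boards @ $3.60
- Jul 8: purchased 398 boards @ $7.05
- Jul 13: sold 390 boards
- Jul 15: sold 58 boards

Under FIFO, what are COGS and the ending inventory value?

Jul 13, 390 sold [FIFO — oldest first]: 88 @ $3.60 + 302 @ $7.05 = $2,445.90
Jul 15, 58 sold [FIFO — oldest first]: 58 @ $7.05 = $408.90
Total COGS = $2,445.90 + $408.90 = $2,854.80
Ending inventory: 38 @ $7.05 = $267.90

COGS = $2,854.80; ending inventory = $267.90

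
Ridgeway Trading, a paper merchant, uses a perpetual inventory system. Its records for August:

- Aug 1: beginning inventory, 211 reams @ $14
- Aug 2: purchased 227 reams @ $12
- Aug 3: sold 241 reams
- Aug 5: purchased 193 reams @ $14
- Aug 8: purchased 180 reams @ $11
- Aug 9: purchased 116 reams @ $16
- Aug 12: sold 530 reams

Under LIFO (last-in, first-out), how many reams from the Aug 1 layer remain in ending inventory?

Aug 3, 241 sold [LIFO — newest first]: 227 @ $12 + 14 @ $14 = $2,920
Aug 12, 530 sold [LIFO — newest first]: 116 @ $16 + 180 @ $11 + 193 @ $14 + 41 @ $14 = $7,112
Total COGS = $2,920 + $7,112 = $10,032
Ending inventory: 156 @ $14 = $2,184

156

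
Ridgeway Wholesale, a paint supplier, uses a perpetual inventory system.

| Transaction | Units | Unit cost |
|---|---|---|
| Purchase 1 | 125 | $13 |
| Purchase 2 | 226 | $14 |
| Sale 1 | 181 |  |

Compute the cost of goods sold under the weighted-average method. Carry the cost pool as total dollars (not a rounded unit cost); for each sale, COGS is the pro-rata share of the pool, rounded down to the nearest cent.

COGS = $2,469.54

After Purchase 1: 125 on hand, pool $1,625.00 (≈ $13.0000 each)
After Purchase 2: 351 on hand, pool $4,789.00 (≈ $13.6439 each)
Sale 1, sell 181: 181/351 × $4,789.00 → $2,469.54
Ending inventory (cost pool remaining) = $2,319.46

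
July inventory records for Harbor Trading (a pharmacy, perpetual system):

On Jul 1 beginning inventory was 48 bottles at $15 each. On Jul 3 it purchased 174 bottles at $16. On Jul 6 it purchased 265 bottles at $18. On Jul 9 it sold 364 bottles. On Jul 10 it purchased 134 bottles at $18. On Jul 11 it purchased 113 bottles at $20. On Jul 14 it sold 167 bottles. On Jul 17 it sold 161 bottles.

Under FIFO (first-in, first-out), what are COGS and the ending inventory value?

COGS = $12,106; ending inventory = $840

Jul 9, 364 sold [FIFO — oldest first]: 48 @ $15 + 174 @ $16 + 142 @ $18 = $6,060
Jul 14, 167 sold [FIFO — oldest first]: 123 @ $18 + 44 @ $18 = $3,006
Jul 17, 161 sold [FIFO — oldest first]: 90 @ $18 + 71 @ $20 = $3,040
Total COGS = $6,060 + $3,006 + $3,040 = $12,106
Ending inventory: 42 @ $20 = $840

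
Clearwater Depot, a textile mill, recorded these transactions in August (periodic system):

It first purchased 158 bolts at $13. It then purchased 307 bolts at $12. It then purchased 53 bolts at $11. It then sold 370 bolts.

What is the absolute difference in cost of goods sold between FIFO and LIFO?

$201

FIFO COGS: 158 @ $13 + 212 @ $12 = $4,598
LIFO COGS: 53 @ $11 + 307 @ $12 + 10 @ $13 = $4,397
Difference = |$4,598 − $4,397| = $201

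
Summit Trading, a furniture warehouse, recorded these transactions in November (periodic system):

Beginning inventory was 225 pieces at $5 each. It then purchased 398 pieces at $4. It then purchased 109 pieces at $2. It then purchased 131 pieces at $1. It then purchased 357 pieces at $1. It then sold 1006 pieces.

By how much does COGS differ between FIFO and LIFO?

$856

FIFO COGS: 225 @ $5 + 398 @ $4 + 109 @ $2 + 131 @ $1 + 143 @ $1 = $3,209
LIFO COGS: 357 @ $1 + 131 @ $1 + 109 @ $2 + 398 @ $4 + 11 @ $5 = $2,353
Difference = |$3,209 − $2,353| = $856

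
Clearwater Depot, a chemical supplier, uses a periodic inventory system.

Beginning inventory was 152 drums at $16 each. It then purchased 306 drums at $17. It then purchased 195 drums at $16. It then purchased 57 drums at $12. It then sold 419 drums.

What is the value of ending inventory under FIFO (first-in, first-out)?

Sale 1 (419) [FIFO — oldest first]: 152 @ $16 + 267 @ $17 = $6,971
Ending inventory: 39 @ $17 + 195 @ $16 + 57 @ $12 = $4,467
Check: goods available $11,438 = COGS $6,971 + ending $4,467

Ending inventory = $4,467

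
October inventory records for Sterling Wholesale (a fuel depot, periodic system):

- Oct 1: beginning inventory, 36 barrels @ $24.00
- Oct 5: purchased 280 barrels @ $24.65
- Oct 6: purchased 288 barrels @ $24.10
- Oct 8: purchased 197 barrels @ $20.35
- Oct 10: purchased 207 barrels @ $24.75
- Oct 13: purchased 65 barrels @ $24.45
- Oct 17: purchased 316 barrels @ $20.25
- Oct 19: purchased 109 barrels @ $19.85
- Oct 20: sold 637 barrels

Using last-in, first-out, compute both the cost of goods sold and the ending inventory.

Oct 20, 637 sold [LIFO — newest first]: 109 @ $19.85 + 316 @ $20.25 + 65 @ $24.45 + 147 @ $24.75 = $13,790.15
Ending inventory: 36 @ $24.00 + 280 @ $24.65 + 288 @ $24.10 + 197 @ $20.35 + 60 @ $24.75 = $20,200.75
Check: goods available $33,990.90 = COGS $13,790.15 + ending $20,200.75

COGS = $13,790.15; ending inventory = $20,200.75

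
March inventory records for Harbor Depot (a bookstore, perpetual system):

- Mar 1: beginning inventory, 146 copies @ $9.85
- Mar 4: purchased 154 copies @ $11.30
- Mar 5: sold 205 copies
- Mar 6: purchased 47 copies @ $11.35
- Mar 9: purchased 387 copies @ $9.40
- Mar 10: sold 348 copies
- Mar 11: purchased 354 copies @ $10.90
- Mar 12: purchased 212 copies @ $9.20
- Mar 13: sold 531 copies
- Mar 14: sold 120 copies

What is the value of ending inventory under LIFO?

Mar 5, 205 sold [LIFO — newest first]: 154 @ $11.30 + 51 @ $9.85 = $2,242.55
Mar 10, 348 sold [LIFO — newest first]: 348 @ $9.40 = $3,271.20
Mar 13, 531 sold [LIFO — newest first]: 212 @ $9.20 + 319 @ $10.90 = $5,427.50
Mar 14, 120 sold [LIFO — newest first]: 35 @ $10.90 + 39 @ $9.40 + 46 @ $11.35 = $1,270.20
Total COGS = $2,242.55 + $3,271.20 + $5,427.50 + $1,270.20 = $12,211.45
Ending inventory: 95 @ $9.85 + 1 @ $11.35 = $947.10
Check: goods available $13,158.55 = COGS $12,211.45 + ending $947.10

Ending inventory = $947.10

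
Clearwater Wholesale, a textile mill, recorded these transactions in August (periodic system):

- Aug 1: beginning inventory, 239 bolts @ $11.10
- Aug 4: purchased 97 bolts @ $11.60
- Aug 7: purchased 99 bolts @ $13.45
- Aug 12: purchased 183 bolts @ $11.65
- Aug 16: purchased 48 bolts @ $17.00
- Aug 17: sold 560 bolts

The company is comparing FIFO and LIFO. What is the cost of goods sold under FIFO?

COGS = $6,565.90

FIFO COGS: 239 @ $11.10 + 97 @ $11.60 + 99 @ $13.45 + 125 @ $11.65 = $6,565.90
LIFO COGS: 48 @ $17.00 + 183 @ $11.65 + 99 @ $13.45 + 97 @ $11.60 + 133 @ $11.10 = $6,881.00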